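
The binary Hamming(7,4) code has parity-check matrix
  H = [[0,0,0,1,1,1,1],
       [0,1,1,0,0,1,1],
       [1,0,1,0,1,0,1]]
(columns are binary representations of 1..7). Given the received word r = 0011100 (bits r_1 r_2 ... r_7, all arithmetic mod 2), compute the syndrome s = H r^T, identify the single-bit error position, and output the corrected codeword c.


s = (0, 1, 0)^T, error position = 2, corrected codeword c = 0111100

Compute s = H r^T mod 2 one row at a time:
  s_1 = 1 + 1 + 0 + 0 = 2 ≡ 0 (mod 2).
  s_2 = 0 + 1 + 0 + 0 = 1 ≡ 1 (mod 2).
  s_3 = 0 + 1 + 1 + 0 = 2 ≡ 0 (mod 2).
s = (0, 1, 0)^T — this equals column 2 of H (binary 010), so error is at position 2.
Correct: flip bit 2 of r = 0011100 to get c = 0111100.


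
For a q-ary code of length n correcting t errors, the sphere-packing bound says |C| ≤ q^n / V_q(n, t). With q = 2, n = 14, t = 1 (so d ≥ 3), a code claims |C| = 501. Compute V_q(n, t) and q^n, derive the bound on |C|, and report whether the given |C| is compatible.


V_q(n, t) = 15, q^n = 16384, Hamming bound = 1092, |C| = 501 ≤ bound (satisfied).

Step 1: Compute V_q(n, t) = Σ_{j=0}^1 C(n, j) (q−1)^j.
  j = 0: C(14,0)·(1)^0 = 1·1 = 1.
  j = 1: C(14,1)·(1)^1 = 14·1 = 14.
  V_q(n, t) = 1 + 14 = 15.
Step 2: q^n = 2^14 = 16384.
Step 3: Hamming bound ⌊q^n / V_q(n,t)⌋ = ⌊16384/15⌋ = 1092.
Step 4: Compare |C| = 501 to 1092: satisfied.
The claimed |C| lies below the Hamming bound.


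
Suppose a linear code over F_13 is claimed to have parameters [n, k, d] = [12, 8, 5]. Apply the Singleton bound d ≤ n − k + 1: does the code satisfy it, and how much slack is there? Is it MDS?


Singleton RHS = n − k + 1 = 5, slack = 0, bound satisfied, MDS.

Singleton bound: d ≤ n − k + 1.
Here n = 12, k = 8, so n − k + 1 = 5.
Given d = 5, check d ≤ 5: YES.
Slack = (n − k + 1) − d = 0.
The code is MDS (slack = 0).
Description: the claimed parameters are [12, 8, 5]_13; such a code would be MDS (meets Singleton bound).


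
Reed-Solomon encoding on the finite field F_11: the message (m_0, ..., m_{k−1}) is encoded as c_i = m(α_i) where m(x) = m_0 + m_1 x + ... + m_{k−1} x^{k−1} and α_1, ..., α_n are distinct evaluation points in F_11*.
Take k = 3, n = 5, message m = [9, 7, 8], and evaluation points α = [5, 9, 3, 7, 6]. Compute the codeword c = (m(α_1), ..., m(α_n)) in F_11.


c = [2, 5, 3, 10, 9]

Message polynomial: m(x) = 9 + 7·x + 8·x^2 (mod 11).
For each evaluation point α_i, compute m(α_i) mod 11:
  α_1 = 5: Horner steps 8 → 3 → 2, so m(5) = 2.
  α_2 = 9: Horner steps 8 → 2 → 5, so m(9) = 5.
  α_3 = 3: Horner steps 8 → 9 → 3, so m(3) = 3.
  α_4 = 7: Horner steps 8 → 8 → 10, so m(7) = 10.
  α_5 = 6: Horner steps 8 → 0 → 9, so m(6) = 9.
Codeword c = [2, 5, 3, 10, 9] ∈ F_11^5.


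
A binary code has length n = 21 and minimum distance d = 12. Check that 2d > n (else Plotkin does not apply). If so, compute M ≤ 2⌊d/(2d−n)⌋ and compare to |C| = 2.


Plotkin bound M ≤ 8; given |C| = 2 ≤ bound (satisfied).

Check applicability: 2d = 24, n = 21.
2d − n = 3 > 0, so Plotkin applies.
Compute d/(2d−n) = 12/3 ≈ 4.0000.
⌊d/(2d−n)⌋ = 4.
Plotkin bound: M ≤ 2·4 = 8.
Given |C| = 2, check: satisfied.
This |C| is below the Plotkin bound.


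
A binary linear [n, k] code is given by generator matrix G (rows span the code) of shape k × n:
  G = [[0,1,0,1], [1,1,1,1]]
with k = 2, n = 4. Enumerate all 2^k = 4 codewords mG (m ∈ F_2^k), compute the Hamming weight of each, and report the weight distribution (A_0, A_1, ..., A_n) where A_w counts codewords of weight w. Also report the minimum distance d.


Weight distribution: A_0 = 1, A_2 = 2, A_4 = 1. Minimum distance d = 2.

Enumerate all 2^2 = 4 messages m ∈ F_2^2.
For each, compute codeword c = mG in F_2^4, then tally its weight.
  m = 00 → c = 0000, weight = 0.
  m = 10 → c = 0101, weight = 2.
  m = 01 → c = 1111, weight = 4.
  m = 11 → c = 1010, weight = 2.
Tally weights:
  weight 0: 1 codewords.
  weight 2: 2 codewords.
  weight 4: 1 codewords.
Minimum distance d = smallest w > 0 with A_w > 0 = 2.
Sanity: Σ A_w = 4 = 2^2 = 4 ✓.


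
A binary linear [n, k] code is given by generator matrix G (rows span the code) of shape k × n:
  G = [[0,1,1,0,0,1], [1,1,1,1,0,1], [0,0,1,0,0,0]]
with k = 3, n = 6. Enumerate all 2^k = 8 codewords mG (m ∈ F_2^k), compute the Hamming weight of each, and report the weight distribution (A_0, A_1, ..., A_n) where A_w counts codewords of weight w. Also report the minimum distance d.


Weight distribution: A_0 = 1, A_1 = 1, A_2 = 2, A_3 = 2, A_4 = 1, A_5 = 1. Minimum distance d = 1.

Enumerate all 2^3 = 8 messages m ∈ F_2^3.
For each, compute codeword c = mG in F_2^6, then tally its weight.
  m = 000 → c = 000000, weight = 0.
  m = 100 → c = 011001, weight = 3.
  m = 010 → c = 111101, weight = 5.
  m = 110 → c = 100100, weight = 2.
  m = 001 → c = 001000, weight = 1.
  m = 101 → c = 010001, weight = 2.
  m = 011 → c = 110101, weight = 4.
  m = 111 → c = 101100, weight = 3.
Tally weights:
  weight 0: 1 codewords.
  weight 1: 1 codewords.
  weight 2: 2 codewords.
  weight 3: 2 codewords.
  weight 4: 1 codewords.
  weight 5: 1 codewords.
Minimum distance d = smallest w > 0 with A_w > 0 = 1.
Sanity: Σ A_w = 8 = 2^3 = 8 ✓.


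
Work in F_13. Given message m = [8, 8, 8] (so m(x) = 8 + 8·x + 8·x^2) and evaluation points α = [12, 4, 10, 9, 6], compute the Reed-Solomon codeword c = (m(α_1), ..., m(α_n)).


c = [8, 12, 4, 0, 6]

Message polynomial: m(x) = 8 + 8·x + 8·x^2 (mod 13).
For each evaluation point α_i, compute m(α_i) mod 13:
  α_1 = 12: Horner steps 8 → 0 → 8, so m(12) = 8.
  α_2 = 4: Horner steps 8 → 1 → 12, so m(4) = 12.
  α_3 = 10: Horner steps 8 → 10 → 4, so m(10) = 4.
  α_4 = 9: Horner steps 8 → 2 → 0, so m(9) = 0.
  α_5 = 6: Horner steps 8 → 4 → 6, so m(6) = 6.
Codeword c = [8, 12, 4, 0, 6] ∈ F_13^5.


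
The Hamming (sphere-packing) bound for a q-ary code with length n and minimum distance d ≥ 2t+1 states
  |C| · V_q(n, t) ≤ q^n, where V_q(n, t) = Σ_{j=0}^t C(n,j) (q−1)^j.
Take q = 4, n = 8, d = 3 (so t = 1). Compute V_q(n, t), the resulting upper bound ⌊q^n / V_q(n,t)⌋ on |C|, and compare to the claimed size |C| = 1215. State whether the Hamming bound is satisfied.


V_q(n, t) = 25, q^n = 65536, Hamming bound = 2621, |C| = 1215 ≤ bound (satisfied).

Step 1: Compute V_q(n, t) = Σ_{j=0}^1 C(n, j) (q−1)^j.
  j = 0: C(8,0)·(3)^0 = 1·1 = 1.
  j = 1: C(8,1)·(3)^1 = 8·3 = 24.
  V_q(n, t) = 1 + 24 = 25.
Step 2: q^n = 4^8 = 65536.
Step 3: Hamming bound ⌊q^n / V_q(n,t)⌋ = ⌊65536/25⌋ = 2621.
Step 4: Compare |C| = 1215 to 2621: satisfied.
The claimed |C| lies below the Hamming bound.


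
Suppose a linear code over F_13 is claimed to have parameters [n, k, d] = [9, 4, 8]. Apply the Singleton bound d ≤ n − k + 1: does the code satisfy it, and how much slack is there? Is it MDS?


Singleton RHS = n − k + 1 = 6, slack = -2, bound violated (no such code; not MDS).

Singleton bound: d ≤ n − k + 1.
Here n = 9, k = 4, so n − k + 1 = 6.
Given d = 8, check d ≤ 6: NO.
Slack = (n − k + 1) − d = -2.
The slack is negative: d = 8 exceeds n − k + 1 = 6 by 2, so the Singleton bound is violated and no linear [9, 4, 8]_13 code can exist. In particular it is not MDS (MDS requires d = n − k + 1 exactly).
Description: the claimed parameters are [9, 4, 8]_13; such a code would be impossible (violates the Singleton bound).


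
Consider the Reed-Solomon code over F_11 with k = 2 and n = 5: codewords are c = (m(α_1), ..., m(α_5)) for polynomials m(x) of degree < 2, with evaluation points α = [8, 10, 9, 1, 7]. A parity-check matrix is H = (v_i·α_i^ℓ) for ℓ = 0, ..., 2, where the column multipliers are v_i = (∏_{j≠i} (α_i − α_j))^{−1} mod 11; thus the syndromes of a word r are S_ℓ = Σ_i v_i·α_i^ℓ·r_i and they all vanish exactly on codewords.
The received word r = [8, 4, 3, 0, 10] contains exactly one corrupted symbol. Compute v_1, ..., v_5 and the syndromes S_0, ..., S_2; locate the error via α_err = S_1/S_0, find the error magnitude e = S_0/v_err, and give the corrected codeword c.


S = (5, 1, 9), error at position 3, error magnitude e = 8, c = [8, 4, 6, 0, 10].

Step 1: column multipliers v_i = (∏_{j≠i}(α_i − α_j))^{−1} mod 11.
  i = 1 (α = 8): (8−10)(8−9)(8−1)(8−7) = (−2)·(−1)·7·1 = 14 ≡ 3, so v_1 = 3^{−1} = 4 (mod 11).
  i = 2 (α = 10): (10−8)(10−9)(10−1)(10−7) = 2·1·9·3 = 54 ≡ 10, so v_2 = 10^{−1} = 10 (mod 11).
  i = 3 (α = 9): (9−8)(9−10)(9−1)(9−7) = 1·(−1)·8·2 = −16 ≡ 6, so v_3 = 6^{−1} = 2 (mod 11).
  i = 4 (α = 1): (1−8)(1−10)(1−9)(1−7) = (−7)·(−9)·(−8)·(−6) = 3024 ≡ 10, so v_4 = 10^{−1} = 10 (mod 11).
  i = 5 (α = 7): (7−8)(7−10)(7−9)(7−1) = (−1)·(−3)·(−2)·6 = −36 ≡ 8, so v_5 = 8^{−1} = 7 (mod 11).
  v = [4, 10, 2, 10, 7].
Step 2: syndromes of r = [8, 4, 3, 0, 10] (all sums mod 11).
  S_0 = Σ v_i r_i = 4·8 + 10·4 + 2·3 + 10·0 + 7·10 = 148 ≡ 5.
  S_1 = Σ v_i α_i r_i = 4·8·8 + 10·10·4 + 2·9·3 + 10·1·0 + 7·7·10 = 1200 ≡ 1.
  α_i^2 mod 11 = [9, 1, 4, 1, 5].
  S_2 = Σ v_i α_i^2 r_i = 4·9·8 + 10·1·4 + 2·4·3 + 10·1·0 + 7·5·10 = 702 ≡ 9.
  S = (5, 1, 9) ≠ 0, so r is not a codeword (an error is present).
Step 3: locate the error. For a single error e at position i, S_ℓ = v_i·e·α_i^ℓ, so α_err = S_1/S_0.
  S_0^{−1} = 5^{−1} = 9 (mod 11), so α_err = 1·9 = 9 ≡ 9 = α_3. Error position i = 3.
  Consistency check: S_2/S_1 = 9·1 = 9 ≡ 9 = α_err ✓ (single-error assumption holds).
Step 4: error magnitude e = S_0/v_3 = S_0·∏_{j≠3}(α_3 − α_j) = 5·6 = 30 ≡ 8 (mod 11).
Step 5: correct position 3: c_3 = r_3 − e = 3 − 8 ≡ 6 (mod 11). Hence c = [8, 4, 6, 0, 10].
  Check: interpolating c through the α_i gives m(x) = 2 + 9·x (degree < 2) with m(α_i) = c_i for every i, so c is indeed a codeword.


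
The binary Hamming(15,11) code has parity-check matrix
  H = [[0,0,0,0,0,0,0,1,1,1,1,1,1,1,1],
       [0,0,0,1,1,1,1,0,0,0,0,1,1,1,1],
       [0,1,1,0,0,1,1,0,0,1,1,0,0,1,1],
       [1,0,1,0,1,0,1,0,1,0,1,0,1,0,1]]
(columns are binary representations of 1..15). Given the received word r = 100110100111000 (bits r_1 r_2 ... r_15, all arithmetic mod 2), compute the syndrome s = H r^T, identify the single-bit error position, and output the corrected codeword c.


s = (1, 0, 1, 0)^T, error position = 10, corrected codeword c = 100110100011000

Compute s = H r^T mod 2 one row at a time:
  s_1 = 0 + 0 + 1 + 1 + 1 + 0 + 0 + 0 = 3 ≡ 1 (mod 2).
  s_2 = 1 + 1 + 0 + 1 + 1 + 0 + 0 + 0 = 4 ≡ 0 (mod 2).
  s_3 = 0 + 0 + 0 + 1 + 1 + 1 + 0 + 0 = 3 ≡ 1 (mod 2).
  s_4 = 1 + 0 + 1 + 1 + 0 + 1 + 0 + 0 = 4 ≡ 0 (mod 2).
s = (1, 0, 1, 0)^T — this equals column 10 of H (binary 1010), so error is at position 10.
Correct: flip bit 10 of r = 100110100111000 to get c = 100110100011000.


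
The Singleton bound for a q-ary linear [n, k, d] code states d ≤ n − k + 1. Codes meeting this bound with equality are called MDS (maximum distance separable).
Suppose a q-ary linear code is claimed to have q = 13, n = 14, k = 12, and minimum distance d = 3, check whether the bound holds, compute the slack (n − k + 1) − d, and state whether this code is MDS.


Singleton RHS = n − k + 1 = 3, slack = 0, bound satisfied, MDS.

Singleton bound: d ≤ n − k + 1.
Here n = 14, k = 12, so n − k + 1 = 3.
Given d = 3, check d ≤ 3: YES.
Slack = (n − k + 1) − d = 0.
The code is MDS (slack = 0).
Description: the claimed parameters are [14, 12, 3]_13; such a code would be MDS (meets Singleton bound).


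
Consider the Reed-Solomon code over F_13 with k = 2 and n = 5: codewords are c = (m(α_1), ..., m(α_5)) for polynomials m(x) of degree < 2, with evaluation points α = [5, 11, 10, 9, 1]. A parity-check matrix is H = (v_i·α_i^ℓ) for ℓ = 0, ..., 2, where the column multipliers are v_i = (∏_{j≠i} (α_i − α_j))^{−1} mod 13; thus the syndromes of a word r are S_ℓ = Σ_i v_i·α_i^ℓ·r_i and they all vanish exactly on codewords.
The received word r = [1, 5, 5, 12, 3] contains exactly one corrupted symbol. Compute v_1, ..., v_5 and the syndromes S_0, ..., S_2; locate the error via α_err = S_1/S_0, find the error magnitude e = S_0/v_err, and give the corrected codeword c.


S = (11, 4, 5), error at position 2, error magnitude e = 7, c = [1, 11, 5, 12, 3].

Step 1: column multipliers v_i = (∏_{j≠i}(α_i − α_j))^{−1} mod 13.
  i = 1 (α = 5): (5−11)(5−10)(5−9)(5−1) = (−6)·(−5)·(−4)·4 = −480 ≡ 1, so v_1 = 1^{−1} = 1 (mod 13).
  i = 2 (α = 11): (11−5)(11−10)(11−9)(11−1) = 6·1·2·10 = 120 ≡ 3, so v_2 = 3^{−1} = 9 (mod 13).
  i = 3 (α = 10): (10−5)(10−11)(10−9)(10−1) = 5·(−1)·1·9 = −45 ≡ 7, so v_3 = 7^{−1} = 2 (mod 13).
  i = 4 (α = 9): (9−5)(9−11)(9−10)(9−1) = 4·(−2)·(−1)·8 = 64 ≡ 12, so v_4 = 12^{−1} = 12 (mod 13).
  i = 5 (α = 1): (1−5)(1−11)(1−10)(1−9) = (−4)·(−10)·(−9)·(−8) = 2880 ≡ 7, so v_5 = 7^{−1} = 2 (mod 13).
  v = [1, 9, 2, 12, 2].
Step 2: syndromes of r = [1, 5, 5, 12, 3] (all sums mod 13).
  S_0 = Σ v_i r_i = 1·1 + 9·5 + 2·5 + 12·12 + 2·3 = 206 ≡ 11.
  S_1 = Σ v_i α_i r_i = 1·5·1 + 9·11·5 + 2·10·5 + 12·9·12 + 2·1·3 = 1902 ≡ 4.
  α_i^2 mod 13 = [12, 4, 9, 3, 1].
  S_2 = Σ v_i α_i^2 r_i = 1·12·1 + 9·4·5 + 2·9·5 + 12·3·12 + 2·1·3 = 720 ≡ 5.
  S = (11, 4, 5) ≠ 0, so r is not a codeword (an error is present).
Step 3: locate the error. For a single error e at position i, S_ℓ = v_i·e·α_i^ℓ, so α_err = S_1/S_0.
  S_0^{−1} = 11^{−1} = 6 (mod 13), so α_err = 4·6 = 24 ≡ 11 = α_2. Error position i = 2.
  Consistency check: S_2/S_1 = 5·10 = 50 ≡ 11 = α_err ✓ (single-error assumption holds).
Step 4: error magnitude e = S_0/v_2 = S_0·∏_{j≠2}(α_2 − α_j) = 11·3 = 33 ≡ 7 (mod 13).
Step 5: correct position 2: c_2 = r_2 − e = 5 − 7 ≡ 11 (mod 13). Hence c = [1, 11, 5, 12, 3].
  Check: interpolating c through the α_i gives m(x) = 10 + 6·x (degree < 2) with m(α_i) = c_i for every i, so c is indeed a codeword.


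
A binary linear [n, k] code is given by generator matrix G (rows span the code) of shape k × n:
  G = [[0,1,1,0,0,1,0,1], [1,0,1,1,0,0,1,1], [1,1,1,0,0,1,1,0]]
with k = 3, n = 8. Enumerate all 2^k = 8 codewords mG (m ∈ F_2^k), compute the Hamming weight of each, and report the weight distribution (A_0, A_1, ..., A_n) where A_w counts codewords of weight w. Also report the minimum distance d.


Weight distribution: A_0 = 1, A_2 = 1, A_3 = 1, A_4 = 2, A_5 = 3. Minimum distance d = 2.

Enumerate all 2^3 = 8 messages m ∈ F_2^3.
For each, compute codeword c = mG in F_2^8, then tally its weight.
  m = 000 → c = 00000000, weight = 0.
  m = 100 → c = 01100101, weight = 4.
  m = 010 → c = 10110011, weight = 5.
  m = 110 → c = 11010110, weight = 5.
  m = 001 → c = 11100110, weight = 5.
  m = 101 → c = 10000011, weight = 3.
  m = 011 → c = 01010101, weight = 4.
  m = 111 → c = 00110000, weight = 2.
Tally weights:
  weight 0: 1 codewords.
  weight 2: 1 codewords.
  weight 3: 1 codewords.
  weight 4: 2 codewords.
  weight 5: 3 codewords.
Minimum distance d = smallest w > 0 with A_w > 0 = 2.
Sanity: Σ A_w = 8 = 2^3 = 8 ✓.


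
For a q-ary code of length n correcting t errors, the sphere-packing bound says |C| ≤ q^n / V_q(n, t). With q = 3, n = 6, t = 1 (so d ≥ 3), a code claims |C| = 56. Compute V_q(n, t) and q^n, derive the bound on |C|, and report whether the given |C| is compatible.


V_q(n, t) = 13, q^n = 729, Hamming bound = 56, |C| = 56 ≤ bound (satisfied).

Step 1: Compute V_q(n, t) = Σ_{j=0}^1 C(n, j) (q−1)^j.
  j = 0: C(6,0)·(2)^0 = 1·1 = 1.
  j = 1: C(6,1)·(2)^1 = 6·2 = 12.
  V_q(n, t) = 1 + 12 = 13.
Step 2: q^n = 3^6 = 729.
Step 3: Hamming bound ⌊q^n / V_q(n,t)⌋ = ⌊729/13⌋ = 56.
Step 4: Compare |C| = 56 to 56: satisfied.
The claimed |C| lies at the Hamming bound (tight).


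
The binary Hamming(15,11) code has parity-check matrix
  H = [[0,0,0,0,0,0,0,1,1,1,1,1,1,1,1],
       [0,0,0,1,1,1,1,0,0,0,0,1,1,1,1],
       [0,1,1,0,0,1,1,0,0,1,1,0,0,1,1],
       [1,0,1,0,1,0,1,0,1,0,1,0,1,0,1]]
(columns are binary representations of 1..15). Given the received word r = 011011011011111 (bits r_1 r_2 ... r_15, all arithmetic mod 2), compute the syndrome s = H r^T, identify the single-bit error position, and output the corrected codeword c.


s = (1, 0, 0, 0)^T, error position = 8, corrected codeword c = 011011001011111

Compute s = H r^T mod 2 one row at a time:
  s_1 = 1 + 1 + 0 + 1 + 1 + 1 + 1 + 1 = 7 ≡ 1 (mod 2).
  s_2 = 0 + 1 + 1 + 0 + 1 + 1 + 1 + 1 = 6 ≡ 0 (mod 2).
  s_3 = 1 + 1 + 1 + 0 + 0 + 1 + 1 + 1 = 6 ≡ 0 (mod 2).
  s_4 = 0 + 1 + 1 + 0 + 1 + 1 + 1 + 1 = 6 ≡ 0 (mod 2).
s = (1, 0, 0, 0)^T — this equals column 8 of H (binary 1000), so error is at position 8.
Correct: flip bit 8 of r = 011011011011111 to get c = 011011001011111.


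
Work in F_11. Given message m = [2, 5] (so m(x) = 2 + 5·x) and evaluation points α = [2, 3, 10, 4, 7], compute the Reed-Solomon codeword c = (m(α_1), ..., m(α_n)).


c = [1, 6, 8, 0, 4]

Message polynomial: m(x) = 2 + 5·x (mod 11).
For each evaluation point α_i, compute m(α_i) mod 11:
  α_1 = 2: Horner steps 5 → 1, so m(2) = 1.
  α_2 = 3: Horner steps 5 → 6, so m(3) = 6.
  α_3 = 10: Horner steps 5 → 8, so m(10) = 8.
  α_4 = 4: Horner steps 5 → 0, so m(4) = 0.
  α_5 = 7: Horner steps 5 → 4, so m(7) = 4.
Codeword c = [1, 6, 8, 0, 4] ∈ F_11^5.


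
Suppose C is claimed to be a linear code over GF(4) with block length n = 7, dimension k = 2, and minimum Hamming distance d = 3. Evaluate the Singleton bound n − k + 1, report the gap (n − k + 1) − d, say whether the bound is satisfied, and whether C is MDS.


Singleton RHS = n − k + 1 = 6, slack = 3, bound satisfied, not MDS.

Singleton bound: d ≤ n − k + 1.
Here n = 7, k = 2, so n − k + 1 = 6.
Given d = 3, check d ≤ 6: YES.
Slack = (n − k + 1) − d = 3.
The code is NOT MDS (slack = 3 > 0).
Description: the claimed parameters are [7, 2, 3]_4; such a code would be non-MDS.


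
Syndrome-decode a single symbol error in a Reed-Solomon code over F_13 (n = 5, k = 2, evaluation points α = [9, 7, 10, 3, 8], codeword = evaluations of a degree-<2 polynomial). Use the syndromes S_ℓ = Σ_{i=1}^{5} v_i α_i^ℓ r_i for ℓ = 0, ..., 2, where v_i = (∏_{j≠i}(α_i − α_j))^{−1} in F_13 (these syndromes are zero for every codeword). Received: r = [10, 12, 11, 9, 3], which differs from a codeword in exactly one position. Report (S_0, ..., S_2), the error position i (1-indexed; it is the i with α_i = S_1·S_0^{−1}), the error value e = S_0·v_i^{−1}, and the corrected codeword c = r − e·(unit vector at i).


S = (3, 1, 9), error at position 1, error magnitude e = 3, c = [7, 12, 11, 9, 3].

Step 1: column multipliers v_i = (∏_{j≠i}(α_i − α_j))^{−1} mod 13.
  i = 1 (α = 9): (9−7)(9−10)(9−3)(9−8) = 2·(−1)·6·1 = −12 ≡ 1, so v_1 = 1^{−1} = 1 (mod 13).
  i = 2 (α = 7): (7−9)(7−10)(7−3)(7−8) = (−2)·(−3)·4·(−1) = −24 ≡ 2, so v_2 = 2^{−1} = 7 (mod 13).
  i = 3 (α = 10): (10−9)(10−7)(10−3)(10−8) = 1·3·7·2 = 42 ≡ 3, so v_3 = 3^{−1} = 9 (mod 13).
  i = 4 (α = 3): (3−9)(3−7)(3−10)(3−8) = (−6)·(−4)·(−7)·(−5) = 840 ≡ 8, so v_4 = 8^{−1} = 5 (mod 13).
  i = 5 (α = 8): (8−9)(8−7)(8−10)(8−3) = (−1)·1·(−2)·5 = 10 ≡ 10, so v_5 = 10^{−1} = 4 (mod 13).
  v = [1, 7, 9, 5, 4].
Step 2: syndromes of r = [10, 12, 11, 9, 3] (all sums mod 13).
  S_0 = Σ v_i r_i = 1·10 + 7·12 + 9·11 + 5·9 + 4·3 = 250 ≡ 3.
  S_1 = Σ v_i α_i r_i = 1·9·10 + 7·7·12 + 9·10·11 + 5·3·9 + 4·8·3 = 1899 ≡ 1.
  α_i^2 mod 13 = [3, 10, 9, 9, 12].
  S_2 = Σ v_i α_i^2 r_i = 1·3·10 + 7·10·12 + 9·9·11 + 5·9·9 + 4·12·3 = 2310 ≡ 9.
  S = (3, 1, 9) ≠ 0, so r is not a codeword (an error is present).
Step 3: locate the error. For a single error e at position i, S_ℓ = v_i·e·α_i^ℓ, so α_err = S_1/S_0.
  S_0^{−1} = 3^{−1} = 9 (mod 13), so α_err = 1·9 = 9 ≡ 9 = α_1. Error position i = 1.
  Consistency check: S_2/S_1 = 9·1 = 9 ≡ 9 = α_err ✓ (single-error assumption holds).
Step 4: error magnitude e = S_0/v_1 = S_0·∏_{j≠1}(α_1 − α_j) = 3·1 = 3 ≡ 3 (mod 13).
Step 5: correct position 1: c_1 = r_1 − e = 10 − 3 ≡ 7 (mod 13). Hence c = [7, 12, 11, 9, 3].
  Check: interpolating c through the α_i gives m(x) = 10 + 4·x (degree < 2) with m(α_i) = c_i for every i, so c is indeed a codeword.


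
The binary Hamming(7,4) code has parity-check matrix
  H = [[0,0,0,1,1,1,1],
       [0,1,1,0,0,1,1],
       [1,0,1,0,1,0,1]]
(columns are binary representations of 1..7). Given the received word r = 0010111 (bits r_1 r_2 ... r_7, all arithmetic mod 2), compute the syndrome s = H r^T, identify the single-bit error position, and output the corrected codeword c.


s = (1, 1, 1)^T, error position = 7, corrected codeword c = 0010110

Compute s = H r^T mod 2 one row at a time:
  s_1 = 0 + 1 + 1 + 1 = 3 ≡ 1 (mod 2).
  s_2 = 0 + 1 + 1 + 1 = 3 ≡ 1 (mod 2).
  s_3 = 0 + 1 + 1 + 1 = 3 ≡ 1 (mod 2).
s = (1, 1, 1)^T — this equals column 7 of H (binary 111), so error is at position 7.
Correct: flip bit 7 of r = 0010111 to get c = 0010110.


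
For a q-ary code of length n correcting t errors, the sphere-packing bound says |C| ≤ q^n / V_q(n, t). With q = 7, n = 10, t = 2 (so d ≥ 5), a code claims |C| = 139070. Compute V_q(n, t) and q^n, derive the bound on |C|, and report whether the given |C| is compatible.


V_q(n, t) = 1681, q^n = 282475249, Hamming bound = 168040, |C| = 139070 ≤ bound (satisfied).

Step 1: Compute V_q(n, t) = Σ_{j=0}^2 C(n, j) (q−1)^j.
  j = 0: C(10,0)·(6)^0 = 1·1 = 1.
  j = 1: C(10,1)·(6)^1 = 10·6 = 60.
  j = 2: C(10,2)·(6)^2 = 45·36 = 1620.
  V_q(n, t) = 1 + 60 + 1620 = 1681.
Step 2: q^n = 7^10 = 282475249.
Step 3: Hamming bound ⌊q^n / V_q(n,t)⌋ = ⌊282475249/1681⌋ = 168040.
Step 4: Compare |C| = 139070 to 168040: satisfied.
The claimed |C| lies below the Hamming bound.


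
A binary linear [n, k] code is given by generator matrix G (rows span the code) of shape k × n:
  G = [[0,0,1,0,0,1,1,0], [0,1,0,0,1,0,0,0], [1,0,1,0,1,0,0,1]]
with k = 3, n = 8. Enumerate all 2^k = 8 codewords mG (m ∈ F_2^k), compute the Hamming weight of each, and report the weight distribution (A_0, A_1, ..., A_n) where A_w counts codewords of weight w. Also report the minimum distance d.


Weight distribution: A_0 = 1, A_2 = 1, A_3 = 1, A_4 = 2, A_5 = 3. Minimum distance d = 2.

Enumerate all 2^3 = 8 messages m ∈ F_2^3.
For each, compute codeword c = mG in F_2^8, then tally its weight.
  m = 000 → c = 00000000, weight = 0.
  m = 100 → c = 00100110, weight = 3.
  m = 010 → c = 01001000, weight = 2.
  m = 110 → c = 01101110, weight = 5.
  m = 001 → c = 10101001, weight = 4.
  m = 101 → c = 10001111, weight = 5.
  m = 011 → c = 11100001, weight = 4.
  m = 111 → c = 11000111, weight = 5.
Tally weights:
  weight 0: 1 codewords.
  weight 2: 1 codewords.
  weight 3: 1 codewords.
  weight 4: 2 codewords.
  weight 5: 3 codewords.
Minimum distance d = smallest w > 0 with A_w > 0 = 2.
Sanity: Σ A_w = 8 = 2^3 = 8 ✓.


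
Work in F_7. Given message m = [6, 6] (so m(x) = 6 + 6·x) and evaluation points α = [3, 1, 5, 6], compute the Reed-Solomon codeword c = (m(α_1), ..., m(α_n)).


c = [3, 5, 1, 0]

Message polynomial: m(x) = 6 + 6·x (mod 7).
For each evaluation point α_i, compute m(α_i) mod 7:
  α_1 = 3: Horner steps 6 → 3, so m(3) = 3.
  α_2 = 1: Horner steps 6 → 5, so m(1) = 5.
  α_3 = 5: Horner steps 6 → 1, so m(5) = 1.
  α_4 = 6: Horner steps 6 → 0, so m(6) = 0.
Codeword c = [3, 5, 1, 0] ∈ F_7^4.


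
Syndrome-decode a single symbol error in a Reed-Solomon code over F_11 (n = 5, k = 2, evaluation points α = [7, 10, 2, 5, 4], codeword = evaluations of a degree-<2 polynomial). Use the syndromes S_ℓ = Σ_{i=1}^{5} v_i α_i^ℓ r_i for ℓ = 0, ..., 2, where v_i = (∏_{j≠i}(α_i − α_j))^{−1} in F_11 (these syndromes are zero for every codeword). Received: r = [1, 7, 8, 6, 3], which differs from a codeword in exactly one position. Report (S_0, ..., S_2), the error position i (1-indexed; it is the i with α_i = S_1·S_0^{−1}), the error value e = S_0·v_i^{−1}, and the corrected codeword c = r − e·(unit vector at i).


S = (6, 5, 6), error at position 2, error magnitude e = 8, c = [1, 10, 8, 6, 3].

Step 1: column multipliers v_i = (∏_{j≠i}(α_i − α_j))^{−1} mod 11.
  i = 1 (α = 7): (7−10)(7−2)(7−5)(7−4) = (−3)·5·2·3 = −90 ≡ 9, so v_1 = 9^{−1} = 5 (mod 11).
  i = 2 (α = 10): (10−7)(10−2)(10−5)(10−4) = 3·8·5·6 = 720 ≡ 5, so v_2 = 5^{−1} = 9 (mod 11).
  i = 3 (α = 2): (2−7)(2−10)(2−5)(2−4) = (−5)·(−8)·(−3)·(−2) = 240 ≡ 9, so v_3 = 9^{−1} = 5 (mod 11).
  i = 4 (α = 5): (5−7)(5−10)(5−2)(5−4) = (−2)·(−5)·3·1 = 30 ≡ 8, so v_4 = 8^{−1} = 7 (mod 11).
  i = 5 (α = 4): (4−7)(4−10)(4−2)(4−5) = (−3)·(−6)·2·(−1) = −36 ≡ 8, so v_5 = 8^{−1} = 7 (mod 11).
  v = [5, 9, 5, 7, 7].
Step 2: syndromes of r = [1, 7, 8, 6, 3] (all sums mod 11).
  S_0 = Σ v_i r_i = 5·1 + 9·7 + 5·8 + 7·6 + 7·3 = 171 ≡ 6.
  S_1 = Σ v_i α_i r_i = 5·7·1 + 9·10·7 + 5·2·8 + 7·5·6 + 7·4·3 = 1039 ≡ 5.
  α_i^2 mod 11 = [5, 1, 4, 3, 5].
  S_2 = Σ v_i α_i^2 r_i = 5·5·1 + 9·1·7 + 5·4·8 + 7·3·6 + 7·5·3 = 479 ≡ 6.
  S = (6, 5, 6) ≠ 0, so r is not a codeword (an error is present).
Step 3: locate the error. For a single error e at position i, S_ℓ = v_i·e·α_i^ℓ, so α_err = S_1/S_0.
  S_0^{−1} = 6^{−1} = 2 (mod 11), so α_err = 5·2 = 10 ≡ 10 = α_2. Error position i = 2.
  Consistency check: S_2/S_1 = 6·9 = 54 ≡ 10 = α_err ✓ (single-error assumption holds).
Step 4: error magnitude e = S_0/v_2 = S_0·∏_{j≠2}(α_2 − α_j) = 6·5 = 30 ≡ 8 (mod 11).
Step 5: correct position 2: c_2 = r_2 − e = 7 − 8 ≡ 10 (mod 11). Hence c = [1, 10, 8, 6, 3].
  Check: interpolating c through the α_i gives m(x) = 2 + 3·x (degree < 2) with m(α_i) = c_i for every i, so c is indeed a codeword.


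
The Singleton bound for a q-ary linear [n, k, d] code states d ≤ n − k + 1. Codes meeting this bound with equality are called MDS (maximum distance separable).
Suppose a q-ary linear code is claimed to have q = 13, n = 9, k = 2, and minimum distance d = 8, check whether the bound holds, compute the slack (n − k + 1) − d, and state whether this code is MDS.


Singleton RHS = n − k + 1 = 8, slack = 0, bound satisfied, MDS.

Singleton bound: d ≤ n − k + 1.
Here n = 9, k = 2, so n − k + 1 = 8.
Given d = 8, check d ≤ 8: YES.
Slack = (n − k + 1) − d = 0.
The code is MDS (slack = 0).
Description: the claimed parameters are [9, 2, 8]_13; such a code would be MDS (meets Singleton bound).


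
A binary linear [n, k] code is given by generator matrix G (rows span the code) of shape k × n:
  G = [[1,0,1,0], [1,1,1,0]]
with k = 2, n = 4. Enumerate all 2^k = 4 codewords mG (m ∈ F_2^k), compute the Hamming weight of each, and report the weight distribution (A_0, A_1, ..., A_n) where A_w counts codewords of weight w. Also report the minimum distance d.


Weight distribution: A_0 = 1, A_1 = 1, A_2 = 1, A_3 = 1. Minimum distance d = 1.

Enumerate all 2^2 = 4 messages m ∈ F_2^2.
For each, compute codeword c = mG in F_2^4, then tally its weight.
  m = 00 → c = 0000, weight = 0.
  m = 10 → c = 1010, weight = 2.
  m = 01 → c = 1110, weight = 3.
  m = 11 → c = 0100, weight = 1.
Tally weights:
  weight 0: 1 codewords.
  weight 1: 1 codewords.
  weight 2: 1 codewords.
  weight 3: 1 codewords.
Minimum distance d = smallest w > 0 with A_w > 0 = 1.
Sanity: Σ A_w = 4 = 2^2 = 4 ✓.


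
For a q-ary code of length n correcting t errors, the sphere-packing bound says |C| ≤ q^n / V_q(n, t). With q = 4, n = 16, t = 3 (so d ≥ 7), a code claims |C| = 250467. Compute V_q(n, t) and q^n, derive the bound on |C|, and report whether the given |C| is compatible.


V_q(n, t) = 16249, q^n = 4294967296, Hamming bound = 264321, |C| = 250467 ≤ bound (satisfied).

Step 1: Compute V_q(n, t) = Σ_{j=0}^3 C(n, j) (q−1)^j.
  j = 0: C(16,0)·(3)^0 = 1·1 = 1.
  j = 1: C(16,1)·(3)^1 = 16·3 = 48.
  j = 2: C(16,2)·(3)^2 = 120·9 = 1080.
  j = 3: C(16,3)·(3)^3 = 560·27 = 15120.
  V_q(n, t) = 1 + 48 + 1080 + 15120 = 16249.
Step 2: q^n = 4^16 = 4294967296.
Step 3: Hamming bound ⌊q^n / V_q(n,t)⌋ = ⌊4294967296/16249⌋ = 264321.
Step 4: Compare |C| = 250467 to 264321: satisfied.
The claimed |C| lies below the Hamming bound.


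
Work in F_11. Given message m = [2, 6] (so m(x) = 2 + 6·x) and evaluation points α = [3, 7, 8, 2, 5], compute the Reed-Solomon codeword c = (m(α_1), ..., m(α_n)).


c = [9, 0, 6, 3, 10]

Message polynomial: m(x) = 2 + 6·x (mod 11).
For each evaluation point α_i, compute m(α_i) mod 11:
  α_1 = 3: Horner steps 6 → 9, so m(3) = 9.
  α_2 = 7: Horner steps 6 → 0, so m(7) = 0.
  α_3 = 8: Horner steps 6 → 6, so m(8) = 6.
  α_4 = 2: Horner steps 6 → 3, so m(2) = 3.
  α_5 = 5: Horner steps 6 → 10, so m(5) = 10.
Codeword c = [9, 0, 6, 3, 10] ∈ F_11^5.


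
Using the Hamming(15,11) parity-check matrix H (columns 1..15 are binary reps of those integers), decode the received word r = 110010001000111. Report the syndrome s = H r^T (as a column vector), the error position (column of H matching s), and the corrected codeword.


s = (0, 0, 1, 1)^T, error position = 3, corrected codeword c = 111010001000111

Compute s = H r^T mod 2 one row at a time:
  s_1 = 0 + 1 + 0 + 0 + 0 + 1 + 1 + 1 = 4 ≡ 0 (mod 2).
  s_2 = 0 + 1 + 0 + 0 + 0 + 1 + 1 + 1 = 4 ≡ 0 (mod 2).
  s_3 = 1 + 0 + 0 + 0 + 0 + 0 + 1 + 1 = 3 ≡ 1 (mod 2).
  s_4 = 1 + 0 + 1 + 0 + 1 + 0 + 1 + 1 = 5 ≡ 1 (mod 2).
s = (0, 0, 1, 1)^T — this equals column 3 of H (binary 0011), so error is at position 3.
Correct: flip bit 3 of r = 110010001000111 to get c = 111010001000111.


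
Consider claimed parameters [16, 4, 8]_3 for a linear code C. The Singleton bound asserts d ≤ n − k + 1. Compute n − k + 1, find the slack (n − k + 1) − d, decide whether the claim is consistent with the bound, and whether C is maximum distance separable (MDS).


Singleton RHS = n − k + 1 = 13, slack = 5, bound satisfied, not MDS.

Singleton bound: d ≤ n − k + 1.
Here n = 16, k = 4, so n − k + 1 = 13.
Given d = 8, check d ≤ 13: YES.
Slack = (n − k + 1) − d = 5.
The code is NOT MDS (slack = 5 > 0).
Description: the claimed parameters are [16, 4, 8]_3; such a code would be non-MDS.


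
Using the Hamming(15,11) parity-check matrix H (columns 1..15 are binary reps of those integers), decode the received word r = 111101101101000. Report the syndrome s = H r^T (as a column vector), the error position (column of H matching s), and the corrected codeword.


s = (1, 0, 1, 0)^T, error position = 10, corrected codeword c = 111101101001000

Compute s = H r^T mod 2 one row at a time:
  s_1 = 0 + 1 + 1 + 0 + 1 + 0 + 0 + 0 = 3 ≡ 1 (mod 2).
  s_2 = 1 + 0 + 1 + 1 + 1 + 0 + 0 + 0 = 4 ≡ 0 (mod 2).
  s_3 = 1 + 1 + 1 + 1 + 1 + 0 + 0 + 0 = 5 ≡ 1 (mod 2).
  s_4 = 1 + 1 + 0 + 1 + 1 + 0 + 0 + 0 = 4 ≡ 0 (mod 2).
s = (1, 0, 1, 0)^T — this equals column 10 of H (binary 1010), so error is at position 10.
Correct: flip bit 10 of r = 111101101101000 to get c = 111101101001000.


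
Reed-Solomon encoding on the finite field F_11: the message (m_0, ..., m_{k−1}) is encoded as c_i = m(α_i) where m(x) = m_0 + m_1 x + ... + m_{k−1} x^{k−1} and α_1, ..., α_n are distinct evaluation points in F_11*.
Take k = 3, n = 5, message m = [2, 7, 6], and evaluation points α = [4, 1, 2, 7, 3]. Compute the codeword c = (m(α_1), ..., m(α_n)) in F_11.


c = [5, 4, 7, 4, 0]

Message polynomial: m(x) = 2 + 7·x + 6·x^2 (mod 11).
For each evaluation point α_i, compute m(α_i) mod 11:
  α_1 = 4: Horner steps 6 → 9 → 5, so m(4) = 5.
  α_2 = 1: Horner steps 6 → 2 → 4, so m(1) = 4.
  α_3 = 2: Horner steps 6 → 8 → 7, so m(2) = 7.
  α_4 = 7: Horner steps 6 → 5 → 4, so m(7) = 4.
  α_5 = 3: Horner steps 6 → 3 → 0, so m(3) = 0.
Codeword c = [5, 4, 7, 4, 0] ∈ F_11^5.


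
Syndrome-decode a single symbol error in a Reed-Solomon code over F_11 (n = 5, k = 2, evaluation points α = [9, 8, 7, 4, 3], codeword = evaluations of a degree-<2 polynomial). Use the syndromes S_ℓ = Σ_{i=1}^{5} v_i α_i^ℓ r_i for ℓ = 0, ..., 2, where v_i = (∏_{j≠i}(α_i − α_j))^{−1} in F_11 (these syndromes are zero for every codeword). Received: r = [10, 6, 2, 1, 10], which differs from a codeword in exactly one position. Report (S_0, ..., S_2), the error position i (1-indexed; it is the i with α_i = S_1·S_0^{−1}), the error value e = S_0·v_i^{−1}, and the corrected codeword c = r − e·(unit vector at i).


S = (9, 5, 4), error at position 5, error magnitude e = 2, c = [10, 6, 2, 1, 8].

Step 1: column multipliers v_i = (∏_{j≠i}(α_i − α_j))^{−1} mod 11.
  i = 1 (α = 9): (9−8)(9−7)(9−4)(9−3) = 1·2·5·6 = 60 ≡ 5, so v_1 = 5^{−1} = 9 (mod 11).
  i = 2 (α = 8): (8−9)(8−7)(8−4)(8−3) = (−1)·1·4·5 = −20 ≡ 2, so v_2 = 2^{−1} = 6 (mod 11).
  i = 3 (α = 7): (7−9)(7−8)(7−4)(7−3) = (−2)·(−1)·3·4 = 24 ≡ 2, so v_3 = 2^{−1} = 6 (mod 11).
  i = 4 (α = 4): (4−9)(4−8)(4−7)(4−3) = (−5)·(−4)·(−3)·1 = −60 ≡ 6, so v_4 = 6^{−1} = 2 (mod 11).
  i = 5 (α = 3): (3−9)(3−8)(3−7)(3−4) = (−6)·(−5)·(−4)·(−1) = 120 ≡ 10, so v_5 = 10^{−1} = 10 (mod 11).
  v = [9, 6, 6, 2, 10].
Step 2: syndromes of r = [10, 6, 2, 1, 10] (all sums mod 11).
  S_0 = Σ v_i r_i = 9·10 + 6·6 + 6·2 + 2·1 + 10·10 = 240 ≡ 9.
  S_1 = Σ v_i α_i r_i = 9·9·10 + 6·8·6 + 6·7·2 + 2·4·1 + 10·3·10 = 1490 ≡ 5.
  α_i^2 mod 11 = [4, 9, 5, 5, 9].
  S_2 = Σ v_i α_i^2 r_i = 9·4·10 + 6·9·6 + 6·5·2 + 2·5·1 + 10·9·10 = 1654 ≡ 4.
  S = (9, 5, 4) ≠ 0, so r is not a codeword (an error is present).
Step 3: locate the error. For a single error e at position i, S_ℓ = v_i·e·α_i^ℓ, so α_err = S_1/S_0.
  S_0^{−1} = 9^{−1} = 5 (mod 11), so α_err = 5·5 = 25 ≡ 3 = α_5. Error position i = 5.
  Consistency check: S_2/S_1 = 4·9 = 36 ≡ 3 = α_err ✓ (single-error assumption holds).
Step 4: error magnitude e = S_0/v_5 = S_0·∏_{j≠5}(α_5 − α_j) = 9·10 = 90 ≡ 2 (mod 11).
Step 5: correct position 5: c_5 = r_5 − e = 10 − 2 ≡ 8 (mod 11). Hence c = [10, 6, 2, 1, 8].
  Check: interpolating c through the α_i gives m(x) = 7 + 4·x (degree < 2) with m(α_i) = c_i for every i, so c is indeed a codeword.


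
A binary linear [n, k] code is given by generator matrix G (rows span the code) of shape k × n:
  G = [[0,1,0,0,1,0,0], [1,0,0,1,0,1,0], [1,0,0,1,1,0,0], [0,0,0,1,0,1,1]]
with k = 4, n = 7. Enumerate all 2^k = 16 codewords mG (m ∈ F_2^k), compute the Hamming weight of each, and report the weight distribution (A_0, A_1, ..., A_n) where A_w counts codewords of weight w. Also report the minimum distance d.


Weight distribution: A_0 = 1, A_2 = 4, A_3 = 6, A_4 = 3, A_5 = 2. Minimum distance d = 2.

Enumerate all 2^4 = 16 messages m ∈ F_2^4.
For each, compute codeword c = mG in F_2^7, then tally its weight.
  m = 0000 → c = 0000000, weight = 0.
  m = 1000 → c = 0100100, weight = 2.
  m = 0100 → c = 1001010, weight = 3.
  m = 1100 → c = 1101110, weight = 5.
  m = 0010 → c = 1001100, weight = 3.
  m = 1010 → c = 1101000, weight = 3.
  m = 0110 → c = 0000110, weight = 2.
  m = 1110 → c = 0100010, weight = 2.
  m = 0001 → c = 0001011, weight = 3.
  m = 1001 → c = 0101111, weight = 5.
  m = 0101 → c = 1000001, weight = 2.
  m = 1101 → c = 1100101, weight = 4.
  m = 0011 → c = 1000111, weight = 4.
  m = 1011 → c = 1100011, weight = 4.
  m = 0111 → c = 0001101, weight = 3.
  m = 1111 → c = 0101001, weight = 3.
Tally weights:
  weight 0: 1 codewords.
  weight 2: 4 codewords.
  weight 3: 6 codewords.
  weight 4: 3 codewords.
  weight 5: 2 codewords.
Minimum distance d = smallest w > 0 with A_w > 0 = 2.
Sanity: Σ A_w = 16 = 2^4 = 16 ✓.


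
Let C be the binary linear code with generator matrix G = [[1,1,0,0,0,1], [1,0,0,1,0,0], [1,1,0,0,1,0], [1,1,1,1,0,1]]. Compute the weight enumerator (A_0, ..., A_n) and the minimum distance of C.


Weight distribution: A_0 = 1, A_2 = 4, A_3 = 6, A_4 = 3, A_5 = 2. Minimum distance d = 2.

Enumerate all 2^4 = 16 messages m ∈ F_2^4.
For each, compute codeword c = mG in F_2^6, then tally its weight.
  m = 0000 → c = 000000, weight = 0.
  m = 1000 → c = 110001, weight = 3.
  m = 0100 → c = 100100, weight = 2.
  m = 1100 → c = 010101, weight = 3.
  m = 0010 → c = 110010, weight = 3.
  m = 1010 → c = 000011, weight = 2.
  m = 0110 → c = 010110, weight = 3.
  m = 1110 → c = 100111, weight = 4.
  m = 0001 → c = 111101, weight = 5.
  m = 1001 → c = 001100, weight = 2.
  m = 0101 → c = 011001, weight = 3.
  m = 1101 → c = 101000, weight = 2.
  m = 0011 → c = 001111, weight = 4.
  m = 1011 → c = 111110, weight = 5.
  m = 0111 → c = 101011, weight = 4.
  m = 1111 → c = 011010, weight = 3.
Tally weights:
  weight 0: 1 codewords.
  weight 2: 4 codewords.
  weight 3: 6 codewords.
  weight 4: 3 codewords.
  weight 5: 2 codewords.
Minimum distance d = smallest w > 0 with A_w > 0 = 2.
Sanity: Σ A_w = 16 = 2^4 = 16 ✓.


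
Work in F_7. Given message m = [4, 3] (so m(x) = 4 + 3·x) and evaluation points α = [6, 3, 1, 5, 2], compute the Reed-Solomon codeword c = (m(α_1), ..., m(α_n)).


c = [1, 6, 0, 5, 3]

Message polynomial: m(x) = 4 + 3·x (mod 7).
For each evaluation point α_i, compute m(α_i) mod 7:
  α_1 = 6: Horner steps 3 → 1, so m(6) = 1.
  α_2 = 3: Horner steps 3 → 6, so m(3) = 6.
  α_3 = 1: Horner steps 3 → 0, so m(1) = 0.
  α_4 = 5: Horner steps 3 → 5, so m(5) = 5.
  α_5 = 2: Horner steps 3 → 3, so m(2) = 3.
Codeword c = [1, 6, 0, 5, 3] ∈ F_7^5.


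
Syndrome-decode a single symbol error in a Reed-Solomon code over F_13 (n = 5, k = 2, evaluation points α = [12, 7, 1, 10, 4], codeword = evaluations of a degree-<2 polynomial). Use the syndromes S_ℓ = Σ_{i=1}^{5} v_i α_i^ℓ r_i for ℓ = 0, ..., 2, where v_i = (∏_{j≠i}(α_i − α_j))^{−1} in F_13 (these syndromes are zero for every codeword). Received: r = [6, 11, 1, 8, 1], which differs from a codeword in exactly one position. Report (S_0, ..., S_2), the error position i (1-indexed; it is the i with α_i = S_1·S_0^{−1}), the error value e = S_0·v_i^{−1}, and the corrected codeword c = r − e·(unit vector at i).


S = (10, 10, 10), error at position 3, error magnitude e = 10, c = [6, 11, 4, 8, 1].

Step 1: column multipliers v_i = (∏_{j≠i}(α_i − α_j))^{−1} mod 13.
  i = 1 (α = 12): (12−7)(12−1)(12−10)(12−4) = 5·11·2·8 = 880 ≡ 9, so v_1 = 9^{−1} = 3 (mod 13).
  i = 2 (α = 7): (7−12)(7−1)(7−10)(7−4) = (−5)·6·(−3)·3 = 270 ≡ 10, so v_2 = 10^{−1} = 4 (mod 13).
  i = 3 (α = 1): (1−12)(1−7)(1−10)(1−4) = (−11)·(−6)·(−9)·(−3) = 1782 ≡ 1, so v_3 = 1^{−1} = 1 (mod 13).
  i = 4 (α = 10): (10−12)(10−7)(10−1)(10−4) = (−2)·3·9·6 = −324 ≡ 1, so v_4 = 1^{−1} = 1 (mod 13).
  i = 5 (α = 4): (4−12)(4−7)(4−1)(4−10) = (−8)·(−3)·3·(−6) = −432 ≡ 10, so v_5 = 10^{−1} = 4 (mod 13).
  v = [3, 4, 1, 1, 4].
Step 2: syndromes of r = [6, 11, 1, 8, 1] (all sums mod 13).
  S_0 = Σ v_i r_i = 3·6 + 4·11 + 1·1 + 1·8 + 4·1 = 75 ≡ 10.
  S_1 = Σ v_i α_i r_i = 3·12·6 + 4·7·11 + 1·1·1 + 1·10·8 + 4·4·1 = 621 ≡ 10.
  α_i^2 mod 13 = [1, 10, 1, 9, 3].
  S_2 = Σ v_i α_i^2 r_i = 3·1·6 + 4·10·11 + 1·1·1 + 1·9·8 + 4·3·1 = 543 ≡ 10.
  S = (10, 10, 10) ≠ 0, so r is not a codeword (an error is present).
Step 3: locate the error. For a single error e at position i, S_ℓ = v_i·e·α_i^ℓ, so α_err = S_1/S_0.
  S_0^{−1} = 10^{−1} = 4 (mod 13), so α_err = 10·4 = 40 ≡ 1 = α_3. Error position i = 3.
  Consistency check: S_2/S_1 = 10·4 = 40 ≡ 1 = α_err ✓ (single-error assumption holds).
Step 4: error magnitude e = S_0/v_3 = S_0·∏_{j≠3}(α_3 − α_j) = 10·1 = 10 ≡ 10 (mod 13).
Step 5: correct position 3: c_3 = r_3 − e = 1 − 10 ≡ 4 (mod 13). Hence c = [6, 11, 4, 8, 1].
  Check: interpolating c through the α_i gives m(x) = 5 + 12·x (degree < 2) with m(α_i) = c_i for every i, so c is indeed a codeword.
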